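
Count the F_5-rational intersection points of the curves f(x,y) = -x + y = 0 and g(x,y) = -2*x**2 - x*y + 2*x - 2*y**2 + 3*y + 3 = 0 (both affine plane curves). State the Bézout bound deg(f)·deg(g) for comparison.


Common zeros: ∅; count = 0; Bézout bound = 2.

deg(f) = 1, deg(g) = 2, so Bézout bound = 2.
Scan x ∈ F_5. For each x, list the y ∈ F_5 with f(x, y) ≡ 0 and those with g(x, y) ≡ 0 (mod 5); the common zeros in that column are the intersection.
  x = 0: f ≡ 0 at y ∈ {0}; g ≡ 0 at y ∈ ∅; common: ∅.
  x = 1: f ≡ 0 at y ∈ {1}; g ≡ 0 at y ∈ ∅; common: ∅.
  x = 2: f ≡ 0 at y ∈ {2}; g ≡ 0 at y ∈ ∅; common: ∅.
  x = 3: f ≡ 0 at y ∈ {3}; g ≡ 0 at y ∈ ∅; common: ∅.
  x = 4: f ≡ 0 at y ∈ {4}; g ≡ 0 at y ∈ ∅; common: ∅.
Collecting: common zeros = ∅, so the count is 0.
Comparison with the Bézout bound: 0 ≤ 2 = deg(f)·deg(g), as expected for curves with no common component (the affine F_5-count falls short of the bound because intersections may lie at infinity, over extension fields, or carry multiplicity).


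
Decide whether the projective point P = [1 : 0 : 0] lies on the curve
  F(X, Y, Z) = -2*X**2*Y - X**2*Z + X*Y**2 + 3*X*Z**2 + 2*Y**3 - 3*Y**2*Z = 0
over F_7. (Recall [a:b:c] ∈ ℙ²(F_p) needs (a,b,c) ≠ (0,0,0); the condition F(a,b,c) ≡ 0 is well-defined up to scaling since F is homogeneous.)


F(1,0,0) ≡ 0 (mod 7); P is on the curve.

Evaluate F(1, 0, 0) term-by-term (mod 7).
  -2*X**2*Y ↦ -2·1·0·1 = 0
  -X**2*Z ↦ -1·1·1·0 = 0
  X*Y**2 ↦ 1·1·0·1 = 0
  3*X*Z**2 ↦ 3·1·1·0 = 0
  2*Y**3 ↦ 2·1·0·1 = 0
  -3*Y**2*Z ↦ -3·1·0·0 = 0
Sum: F(1, 0, 0) = (0) + (0) + (0) + (0) + (0) + (0) = 0.
Reducing mod 7: 0 ≡ 0 (mod 7).
Since F(a, b, c) ≡ 0 (mod 7), P lies on the curve.


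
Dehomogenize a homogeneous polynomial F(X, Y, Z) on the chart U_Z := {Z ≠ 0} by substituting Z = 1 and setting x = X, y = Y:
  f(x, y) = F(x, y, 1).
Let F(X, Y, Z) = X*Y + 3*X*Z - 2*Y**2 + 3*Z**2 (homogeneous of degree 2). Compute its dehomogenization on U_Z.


f(x, y) = x*y + 3*x - 2*y**2 + 3

On U_Z we set Z = 1. Each monomial c·X^i·Y^j·Z^k in F becomes c·x^i·y^j·1^k = c·x^i·y^j.
Substituting Z = 1: F(X, Y, 1) = x*y + 3*x - 2*y**2 + 3.
Note: deg(f) ≤ deg(F) = 2; strict inequality happens when F is divisible by Z (lost terms).


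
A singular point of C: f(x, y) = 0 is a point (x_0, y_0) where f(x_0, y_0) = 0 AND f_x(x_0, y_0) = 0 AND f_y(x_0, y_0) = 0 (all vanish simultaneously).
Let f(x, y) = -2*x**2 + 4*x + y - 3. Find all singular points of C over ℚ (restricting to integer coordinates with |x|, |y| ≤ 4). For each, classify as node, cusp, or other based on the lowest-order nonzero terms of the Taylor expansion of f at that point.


No singular points in the scanned grid; C is smooth there.

Compute partial derivatives:
  f_x = 4 - 4*x.
  f_y = 1.
f_y = 1 is a nonzero constant, so f_y never vanishes: no point (x, y) can satisfy f = f_x = f_y = 0. In particular no (x, y) ∈ {−4, ..., 4}² is singular; the curve is smooth.


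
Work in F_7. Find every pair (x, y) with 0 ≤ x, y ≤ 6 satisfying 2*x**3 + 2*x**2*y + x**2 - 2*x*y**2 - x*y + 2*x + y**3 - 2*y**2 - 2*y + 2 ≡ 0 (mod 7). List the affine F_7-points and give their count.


Affine F_7-points: {(1, 0), (2, 5), (3, 1), (3, 6), (4, 0), (5, 0), (5, 6)}; count = 7.

For each of the 49 pairs (x, y) ∈ F_7², evaluate f(x, y) mod 7. Record the zeros.
  x = 0: [0↦2, 1↦6, 2↦5, 3↦5, 4↦5, 5↦4, 6↦1]  zeros at y ∈ ∅
  x = 1: [0↦0, 1↦3, 2↦4, 3↦2, 4↦3, 5↦6, 6↦3]  zeros at y ∈ {0}
  x = 2: [0↦5, 1↦4, 2↦4, 3↦4, 4↦3, 5↦0, 6↦1]  zeros at y ∈ {5}
  x = 3: [0↦1, 1↦0, 2↦3, 3↦2, 4↦3, 5↦5, 6↦0]  zeros at y ∈ {1, 6}
  x = 4: [0↦0, 1↦3, 2↦6, 3↦1, 4↦1, 5↦5, 6↦5]  zeros at y ∈ {0}
  x = 5: [0↦0, 1↦4, 2↦4, 3↦6, 4↦2, 5↦5, 6↦0]  zeros at y ∈ {0, 6}
  x = 6: [0↦6, 1↦1, 2↦2, 3↦1, 4↦4, 5↦3, 6↦4]  zeros at y ∈ ∅
Collecting zeros: affine points = {(1, 0), (2, 5), (3, 1), (3, 6), (4, 0), (5, 0), (5, 6)}.
Total count |C(F_7)_aff| = 7.


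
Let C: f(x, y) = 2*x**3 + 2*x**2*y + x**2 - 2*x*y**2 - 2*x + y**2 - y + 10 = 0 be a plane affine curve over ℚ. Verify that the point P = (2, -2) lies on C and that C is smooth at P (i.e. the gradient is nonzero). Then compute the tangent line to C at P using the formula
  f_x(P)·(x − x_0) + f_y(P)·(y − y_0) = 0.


Tangent line at P: 2*x + 19*y + 34 = 0.

Step 1: f(2, -2) = 0, so P lies on C.
Step 2: partial derivatives
  f_x(x, y) = 6*x**2 + 4*x*y + 2*x - 2*y**2 - 2, f_y(x, y) = 2*x**2 - 4*x*y + 2*y - 1.
  f_x(P) = 2, f_y(P) = 19 (gradient nonzero, so P is smooth).
Step 3: tangent line at P: 2·(x − 2) + 19·(y − -2) = 0.
Expanding: 2*x + 19*y + 34 = 0.


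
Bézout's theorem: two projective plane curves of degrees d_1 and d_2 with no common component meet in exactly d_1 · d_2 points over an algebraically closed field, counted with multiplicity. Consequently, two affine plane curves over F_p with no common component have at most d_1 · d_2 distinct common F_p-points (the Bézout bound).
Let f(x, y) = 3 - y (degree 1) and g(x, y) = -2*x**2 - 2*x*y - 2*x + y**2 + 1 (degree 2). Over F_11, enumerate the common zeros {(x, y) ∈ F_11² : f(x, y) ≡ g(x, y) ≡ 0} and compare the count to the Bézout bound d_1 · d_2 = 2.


Common zeros: {(1, 3), (6, 3)}; count = 2; Bézout bound = 2.

deg(f) = 1, deg(g) = 2, so Bézout bound = 2.
Scan x ∈ F_11. For each x, list the y ∈ F_11 with f(x, y) ≡ 0 and those with g(x, y) ≡ 0 (mod 11); the common zeros in that column are the intersection.
  x = 0: f ≡ 0 at y ∈ {3}; g ≡ 0 at y ∈ ∅; common: ∅.
  x = 1: f ≡ 0 at y ∈ {3}; g ≡ 0 at y ∈ {3, 10}; common: {3}.
  x = 2: f ≡ 0 at y ∈ {3}; g ≡ 0 at y ∈ {0, 4}; common: ∅.
  x = 3: f ≡ 0 at y ∈ {3}; g ≡ 0 at y ∈ ∅; common: ∅.
  x = 4: f ≡ 0 at y ∈ {3}; g ≡ 0 at y ∈ {4}; common: ∅.
  x = 5: f ≡ 0 at y ∈ {3}; g ≡ 0 at y ∈ ∅; common: ∅.
  x = 6: f ≡ 0 at y ∈ {3}; g ≡ 0 at y ∈ {3, 9}; common: {3}.
  x = 7: f ≡ 0 at y ∈ {3}; g ≡ 0 at y ∈ ∅; common: ∅.
  x = 8: f ≡ 0 at y ∈ {3}; g ≡ 0 at y ∈ {0, 5}; common: ∅.
  x = 9: f ≡ 0 at y ∈ {3}; g ≡ 0 at y ∈ ∅; common: ∅.
  x = 10: f ≡ 0 at y ∈ {3}; g ≡ 0 at y ∈ {10}; common: ∅.
Collecting: common zeros = {(1, 3), (6, 3)}, so the count is 2.
Comparison with the Bézout bound: 2 ≤ 2 = deg(f)·deg(g), as expected for curves with no common component (the bound is attained).


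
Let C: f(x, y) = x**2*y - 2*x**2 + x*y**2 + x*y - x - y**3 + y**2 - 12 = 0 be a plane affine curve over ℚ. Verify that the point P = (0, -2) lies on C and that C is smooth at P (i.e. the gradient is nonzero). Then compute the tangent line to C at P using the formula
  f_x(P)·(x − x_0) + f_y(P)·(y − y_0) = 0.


Tangent line at P: x - 16*y - 32 = 0.

Step 1: f(0, -2) = 0, so P lies on C.
Step 2: partial derivatives
  f_x(x, y) = 2*x*y - 4*x + y**2 + y - 1, f_y(x, y) = x**2 + 2*x*y + x - 3*y**2 + 2*y.
  f_x(P) = 1, f_y(P) = -16 (gradient nonzero, so P is smooth).
Step 3: tangent line at P: 1·(x − 0) + -16·(y − -2) = 0.
Expanding: x - 16*y - 32 = 0.


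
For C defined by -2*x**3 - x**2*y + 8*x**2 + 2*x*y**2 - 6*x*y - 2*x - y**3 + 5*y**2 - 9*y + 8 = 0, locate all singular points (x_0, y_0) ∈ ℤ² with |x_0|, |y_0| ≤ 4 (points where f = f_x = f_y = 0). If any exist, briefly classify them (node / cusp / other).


Singular points: {(1, 2)}; classification: cusp.

Compute partial derivatives:
  f_x = -6*x**2 - 2*x*y + 16*x + 2*y**2 - 6*y - 2.
  f_y = -x**2 + 4*x*y - 6*x - 3*y**2 + 10*y - 9.
Scan x_0 ∈ {−4, ..., 4}. For each x_0, f_y(x_0, y) is a polynomial in y; find its integer roots y ∈ {−4, ..., 4}, then test f_x and f at those candidates.
  x = -4: f_y(-4, y) = -3*y**2 - 6*y - 1; no integer root y with |y| ≤ 4.
  x = -3: f_y(-3, y) = -3*y**2 - 2*y; vanishes at y ∈ {0}. (-3, 0): f_x = -104 ≠ 0.
  x = -2: f_y(-2, y) = -3*y**2 + 2*y - 1; no integer root y with |y| ≤ 4.
  x = -1: f_y(-1, y) = -3*y**2 + 6*y - 4; no integer root y with |y| ≤ 4.
  x = 0: f_y(0, y) = -3*y**2 + 10*y - 9; no integer root y with |y| ≤ 4.
  x = 1: f_y(1, y) = -3*y**2 + 14*y - 16; vanishes at y ∈ {2}. (1, 2): f_x = 0, f = 0 — SINGULAR.
  x = 2: f_y(2, y) = -3*y**2 + 18*y - 25; no integer root y with |y| ≤ 4.
  x = 3: f_y(3, y) = -3*y**2 + 22*y - 36; no integer root y with |y| ≤ 4.
  x = 4: f_y(4, y) = -3*y**2 + 26*y - 49; no integer root y with |y| ≤ 4.
Only singular point on the grid: (1, 2).
Classify: substitute x = 1 + u, y = 2 + v and expand: f = -2*u**3 - u**2*v + 2*u*v**2 - v**3 + v**2.
No constant or linear terms (consistent with a singular point). Quadratic part: v**2. Cubic part: -2*u**3 - u**2*v + 2*u*v**2 - v**3.
The quadratic part v**2 is a perfect square, so there is a single (double) tangent line v = 0, i.e. y = 2. Restricting the cubic part to that line (v = 0) leaves -2*u**3 ≠ 0, so f is not divisible by v and the branch is v² ≈ 2*u**3 to lowest order — this is a cusp.
Classification: cusp.


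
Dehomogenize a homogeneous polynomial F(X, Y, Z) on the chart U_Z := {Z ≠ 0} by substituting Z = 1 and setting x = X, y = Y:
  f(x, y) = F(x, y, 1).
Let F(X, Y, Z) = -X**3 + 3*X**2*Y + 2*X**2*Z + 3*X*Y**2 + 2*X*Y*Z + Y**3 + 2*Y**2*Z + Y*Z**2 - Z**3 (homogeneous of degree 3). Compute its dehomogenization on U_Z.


f(x, y) = -x**3 + 3*x**2*y + 2*x**2 + 3*x*y**2 + 2*x*y + y**3 + 2*y**2 + y - 1

On U_Z we set Z = 1. Each monomial c·X^i·Y^j·Z^k in F becomes c·x^i·y^j·1^k = c·x^i·y^j.
Substituting Z = 1: F(X, Y, 1) = -x**3 + 3*x**2*y + 2*x**2 + 3*x*y**2 + 2*x*y + y**3 + 2*y**2 + y - 1.
Note: deg(f) ≤ deg(F) = 3; strict inequality happens when F is divisible by Z (lost terms).


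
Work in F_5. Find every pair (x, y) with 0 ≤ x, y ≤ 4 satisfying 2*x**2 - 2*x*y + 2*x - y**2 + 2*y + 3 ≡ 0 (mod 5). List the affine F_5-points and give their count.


Affine F_5-points: {(0, 3), (0, 4), (2, 0), (2, 3), (3, 2), (3, 4)}; count = 6.

For each of the 25 pairs (x, y) ∈ F_5², evaluate f(x, y) mod 5. Record the zeros.
  x = 0: [0↦3, 1↦4, 2↦3, 3↦0, 4↦0]  zeros at y ∈ {3, 4}
  x = 1: [0↦2, 1↦1, 2↦3, 3↦3, 4↦1]  zeros at y ∈ ∅
  x = 2: [0↦0, 1↦2, 2↦2, 3↦0, 4↦1]  zeros at y ∈ {0, 3}
  x = 3: [0↦2, 1↦2, 2↦0, 3↦1, 4↦0]  zeros at y ∈ {2, 4}
  x = 4: [0↦3, 1↦1, 2↦2, 3↦1, 4↦3]  zeros at y ∈ ∅
Collecting zeros: affine points = {(0, 3), (0, 4), (2, 0), (2, 3), (3, 2), (3, 4)}.
Total count |C(F_5)_aff| = 6.


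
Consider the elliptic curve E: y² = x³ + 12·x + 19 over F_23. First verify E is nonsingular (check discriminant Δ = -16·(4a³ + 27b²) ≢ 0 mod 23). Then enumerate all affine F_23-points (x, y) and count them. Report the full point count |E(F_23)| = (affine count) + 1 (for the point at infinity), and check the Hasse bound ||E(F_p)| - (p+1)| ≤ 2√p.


Affine points = {(1, 3), (1, 20), (3, 6), (3, 17), (4, 4), (4, 19), (6, 10), (6, 13), (7, 3), (7, 20), (8, 11), (8, 12), (10, 9), (10, 14), (13, 7), (13, 16), (15, 3), (15, 20), (16, 11), (16, 12), (18, 8), (18, 15), (20, 5), (20, 18), (22, 11), (22, 12)}; affine count = 26; |E(F_23)| = 27.

Discriminant check: Δ ∝ 4a³ + 27b² = 4·12³ + 27·19² = 4·1728 + 27·361 ≡ 7 (mod 23). Nonzero ⇒ E is nonsingular.
For each x ∈ F_23, compute rhs = x³ + 12·x + 19 mod 23, then count y ∈ F_23 with y² ≡ rhs.
  x = 0: rhs = 19, matching y values: none (0 points).
  x = 1: rhs = 9, matching y values: 3, 20 (2 points).
  x = 2: rhs = 5, matching y values: none (0 points).
  x = 3: rhs = 13, matching y values: 6, 17 (2 points).
  x = 4: rhs = 16, matching y values: 4, 19 (2 points).
  x = 5: rhs = 20, matching y values: none (0 points).
  x = 6: rhs = 8, matching y values: 10, 13 (2 points).
  x = 7: rhs = 9, matching y values: 3, 20 (2 points).
  x = 8: rhs = 6, matching y values: 11, 12 (2 points).
  x = 9: rhs = 5, matching y values: none (0 points).
  x = 10: rhs = 12, matching y values: 9, 14 (2 points).
  x = 11: rhs = 10, matching y values: none (0 points).
  x = 12: rhs = 5, matching y values: none (0 points).
  x = 13: rhs = 3, matching y values: 7, 16 (2 points).
  x = 14: rhs = 10, matching y values: none (0 points).
  x = 15: rhs = 9, matching y values: 3, 20 (2 points).
  x = 16: rhs = 6, matching y values: 11, 12 (2 points).
  x = 17: rhs = 7, matching y values: none (0 points).
  x = 18: rhs = 18, matching y values: 8, 15 (2 points).
  x = 19: rhs = 22, matching y values: none (0 points).
  x = 20: rhs = 2, matching y values: 5, 18 (2 points).
  x = 21: rhs = 10, matching y values: none (0 points).
  x = 22: rhs = 6, matching y values: 11, 12 (2 points).
Total affine count: 26.
Full point count |E(F_23)| = 26 + 1 = 27.
Hasse bound: |27 − (23+1)| = |3| = 3 ≤ 2√23 ≈ 9.5917 ✓.


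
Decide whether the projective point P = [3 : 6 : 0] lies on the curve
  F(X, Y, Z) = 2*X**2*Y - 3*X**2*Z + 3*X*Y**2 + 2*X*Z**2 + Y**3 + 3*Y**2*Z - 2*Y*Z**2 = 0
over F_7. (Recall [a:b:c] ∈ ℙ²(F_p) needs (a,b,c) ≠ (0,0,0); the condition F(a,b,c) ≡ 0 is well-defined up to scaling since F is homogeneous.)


F(3,6,0) ≡ 4 (mod 7); P is NOT on the curve.

Evaluate F(3, 6, 0) term-by-term (mod 7).
  2*X**2*Y ↦ 2·9·6·1 = 108
  -3*X**2*Z ↦ -3·9·1·0 = 0
  3*X*Y**2 ↦ 3·3·36·1 = 324
  2*X*Z**2 ↦ 2·3·1·0 = 0
  Y**3 ↦ 1·1·216·1 = 216
  3*Y**2*Z ↦ 3·1·36·0 = 0
  -2*Y*Z**2 ↦ -2·1·6·0 = 0
Sum: F(3, 6, 0) = (108) + (0) + (324) + (0) + (216) + (0) + (0) = 648.
Reducing mod 7: 648 ≡ 4 (mod 7).
Since F(a, b, c) ≡ 4 ≠ 0 (mod 7), P does NOT lie on the curve.


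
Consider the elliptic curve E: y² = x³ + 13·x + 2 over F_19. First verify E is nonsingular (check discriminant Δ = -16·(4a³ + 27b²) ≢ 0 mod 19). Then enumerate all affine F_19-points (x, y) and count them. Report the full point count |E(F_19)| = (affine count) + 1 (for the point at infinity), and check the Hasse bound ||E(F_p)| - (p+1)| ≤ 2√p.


Affine points = {(1, 4), (1, 15), (2, 6), (2, 13), (3, 7), (3, 12), (4, 2), (4, 17), (6, 7), (6, 12), (10, 7), (10, 12), (12, 9), (12, 10), (15, 0), (17, 5), (17, 14), (18, 8), (18, 11)}; affine count = 19; |E(F_19)| = 20.

Discriminant check: Δ ∝ 4a³ + 27b² = 4·13³ + 27·2² = 4·2197 + 27·4 ≡ 4 (mod 19). Nonzero ⇒ E is nonsingular.
For each x ∈ F_19, compute rhs = x³ + 13·x + 2 mod 19, then count y ∈ F_19 with y² ≡ rhs.
  x = 0: rhs = 2, matching y values: none (0 points).
  x = 1: rhs = 16, matching y values: 4, 15 (2 points).
  x = 2: rhs = 17, matching y values: 6, 13 (2 points).
  x = 3: rhs = 11, matching y values: 7, 12 (2 points).
  x = 4: rhs = 4, matching y values: 2, 17 (2 points).
  x = 5: rhs = 2, matching y values: none (0 points).
  x = 6: rhs = 11, matching y values: 7, 12 (2 points).
  x = 7: rhs = 18, matching y values: none (0 points).
  x = 8: rhs = 10, matching y values: none (0 points).
  x = 9: rhs = 12, matching y values: none (0 points).
  x = 10: rhs = 11, matching y values: 7, 12 (2 points).
  x = 11: rhs = 13, matching y values: none (0 points).
  x = 12: rhs = 5, matching y values: 9, 10 (2 points).
  x = 13: rhs = 12, matching y values: none (0 points).
  x = 14: rhs = 2, matching y values: none (0 points).
  x = 15: rhs = 0, matching y values: 0 (1 points).
  x = 16: rhs = 12, matching y values: none (0 points).
  x = 17: rhs = 6, matching y values: 5, 14 (2 points).
  x = 18: rhs = 7, matching y values: 8, 11 (2 points).
Total affine count: 19.
Full point count |E(F_19)| = 19 + 1 = 20.
Hasse bound: |20 − (19+1)| = |0| = 0 ≤ 2√19 ≈ 8.7178 ✓.


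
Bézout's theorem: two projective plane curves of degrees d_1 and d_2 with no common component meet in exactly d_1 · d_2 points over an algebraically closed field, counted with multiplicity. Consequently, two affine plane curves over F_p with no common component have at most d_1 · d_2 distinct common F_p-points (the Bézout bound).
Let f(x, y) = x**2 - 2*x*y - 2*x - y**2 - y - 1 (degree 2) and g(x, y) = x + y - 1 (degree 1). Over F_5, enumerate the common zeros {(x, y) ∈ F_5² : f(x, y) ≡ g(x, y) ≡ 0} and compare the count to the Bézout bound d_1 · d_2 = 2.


Common zeros: {(4, 2)}; count = 1; Bézout bound = 2.

deg(f) = 2, deg(g) = 1, so Bézout bound = 2.
Scan x ∈ F_5. For each x, list the y ∈ F_5 with f(x, y) ≡ 0 and those with g(x, y) ≡ 0 (mod 5); the common zeros in that column are the intersection.
  x = 0: f ≡ 0 at y ∈ ∅; g ≡ 0 at y ∈ {1}; common: ∅.
  x = 1: f ≡ 0 at y ∈ {3, 4}; g ≡ 0 at y ∈ {0}; common: ∅.
  x = 2: f ≡ 0 at y ∈ {2, 3}; g ≡ 0 at y ∈ {4}; common: ∅.
  x = 3: f ≡ 0 at y ∈ ∅; g ≡ 0 at y ∈ {3}; common: ∅.
  x = 4: f ≡ 0 at y ∈ {2, 4}; g ≡ 0 at y ∈ {2}; common: {2}.
Collecting: common zeros = {(4, 2)}, so the count is 1.
Comparison with the Bézout bound: 1 ≤ 2 = deg(f)·deg(g), as expected for curves with no common component (the affine F_5-count falls short of the bound because intersections may lie at infinity, over extension fields, or carry multiplicity).


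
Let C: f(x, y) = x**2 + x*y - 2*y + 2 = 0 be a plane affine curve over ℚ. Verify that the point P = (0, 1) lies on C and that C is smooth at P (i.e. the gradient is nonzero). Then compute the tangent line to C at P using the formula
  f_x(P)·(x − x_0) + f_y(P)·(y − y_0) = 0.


Tangent line at P: x - 2*y + 2 = 0.

Step 1: f(0, 1) = 0, so P lies on C.
Step 2: partial derivatives
  f_x(x, y) = 2*x + y, f_y(x, y) = x - 2.
  f_x(P) = 1, f_y(P) = -2 (gradient nonzero, so P is smooth).
Step 3: tangent line at P: 1·(x − 0) + -2·(y − 1) = 0.
Expanding: x - 2*y + 2 = 0.


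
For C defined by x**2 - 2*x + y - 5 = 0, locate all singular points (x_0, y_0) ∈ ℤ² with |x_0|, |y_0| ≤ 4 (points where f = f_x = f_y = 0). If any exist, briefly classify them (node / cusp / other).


No singular points in the scanned grid; C is smooth there.

Compute partial derivatives:
  f_x = 2*x - 2.
  f_y = 1.
f_y = 1 is a nonzero constant, so f_y never vanishes: no point (x, y) can satisfy f = f_x = f_y = 0. In particular no (x, y) ∈ {−4, ..., 4}² is singular; the curve is smooth.


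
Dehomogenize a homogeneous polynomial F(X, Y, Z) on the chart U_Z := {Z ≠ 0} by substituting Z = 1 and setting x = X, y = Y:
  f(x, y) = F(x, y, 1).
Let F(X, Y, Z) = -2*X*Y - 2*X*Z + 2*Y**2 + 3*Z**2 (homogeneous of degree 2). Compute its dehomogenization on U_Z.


f(x, y) = -2*x*y - 2*x + 2*y**2 + 3

On U_Z we set Z = 1. Each monomial c·X^i·Y^j·Z^k in F becomes c·x^i·y^j·1^k = c·x^i·y^j.
Substituting Z = 1: F(X, Y, 1) = -2*x*y - 2*x + 2*y**2 + 3.
Note: deg(f) ≤ deg(F) = 2; strict inequality happens when F is divisible by Z (lost terms).


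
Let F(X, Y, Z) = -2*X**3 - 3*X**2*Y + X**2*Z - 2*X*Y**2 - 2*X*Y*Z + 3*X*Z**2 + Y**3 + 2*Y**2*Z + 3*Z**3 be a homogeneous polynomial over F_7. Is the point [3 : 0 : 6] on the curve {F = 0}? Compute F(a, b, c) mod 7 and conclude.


F(3,0,6) ≡ 6 (mod 7); P is NOT on the curve.

Evaluate F(3, 0, 6) term-by-term (mod 7).
  -2*X**3 ↦ -2·27·1·1 = -54
  -3*X**2*Y ↦ -3·9·0·1 = 0
  X**2*Z ↦ 1·9·1·6 = 54
  -2*X*Y**2 ↦ -2·3·0·1 = 0
  -2*X*Y*Z ↦ -2·3·0·6 = 0
  3*X*Z**2 ↦ 3·3·1·36 = 324
  Y**3 ↦ 1·1·0·1 = 0
  2*Y**2*Z ↦ 2·1·0·6 = 0
  3*Z**3 ↦ 3·1·1·216 = 648
Sum: F(3, 0, 6) = (-54) + (0) + (54) + (0) + (0) + (324) + (0) + (0) + (648) = 972.
Reducing mod 7: 972 ≡ 6 (mod 7).
Since F(a, b, c) ≡ 6 ≠ 0 (mod 7), P does NOT lie on the curve.


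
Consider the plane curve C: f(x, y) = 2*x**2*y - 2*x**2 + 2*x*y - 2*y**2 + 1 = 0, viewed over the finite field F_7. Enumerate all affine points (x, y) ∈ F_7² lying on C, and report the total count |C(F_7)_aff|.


Affine F_7-points: {(0, 2), (0, 5), (1, 3), (1, 6), (2, 0), (2, 6), (4, 1), (4, 5), (5, 0), (5, 2)}; count = 10.

For each of the 49 pairs (x, y) ∈ F_7², evaluate f(x, y) mod 7. Record the zeros.
  x = 0: [0↦1, 1↦6, 2↦0, 3↦4, 4↦4, 5↦0, 6↦6]  zeros at y ∈ {2, 5}
  x = 1: [0↦6, 1↦1, 2↦6, 3↦0, 4↦4, 5↦4, 6↦0]  zeros at y ∈ {3, 6}
  x = 2: [0↦0, 1↦3, 2↦2, 3↦4, 4↦2, 5↦3, 6↦0]  zeros at y ∈ {0, 6}
  x = 3: [0↦4, 1↦5, 2↦2, 3↦2, 4↦5, 5↦4, 6↦6]  zeros at y ∈ ∅
  x = 4: [0↦4, 1↦0, 2↦6, 3↦1, 4↦6, 5↦0, 6↦4]  zeros at y ∈ {1, 5}
  x = 5: [0↦0, 1↦2, 2↦0, 3↦1, 4↦5, 5↦5, 6↦1]  zeros at y ∈ {0, 2}
  x = 6: [0↦6, 1↦4, 2↦5, 3↦2, 4↦2, 5↦5, 6↦4]  zeros at y ∈ ∅
Collecting zeros: affine points = {(0, 2), (0, 5), (1, 3), (1, 6), (2, 0), (2, 6), (4, 1), (4, 5), (5, 0), (5, 2)}.
Total count |C(F_7)_aff| = 10.


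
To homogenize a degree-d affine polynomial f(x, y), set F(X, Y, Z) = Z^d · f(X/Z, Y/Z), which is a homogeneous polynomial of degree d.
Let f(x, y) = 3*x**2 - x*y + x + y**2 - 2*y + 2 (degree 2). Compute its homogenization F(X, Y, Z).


F(X, Y, Z) = 3*X**2 - X*Y + X*Z + Y**2 - 2*Y*Z + 2*Z**2

deg(f) = 2.
Substitute x = X/Z, y = Y/Z into f, then multiply by Z^2.
  monomial 3·x^2·y^0 ↦ 3·X^2·Y^0·Z^0.
  monomial -1·x^1·y^1 ↦ -1·X^1·Y^1·Z^0.
  monomial 1·x^1·y^0 ↦ 1·X^1·Y^0·Z^1.
  monomial 1·x^0·y^2 ↦ 1·X^0·Y^2·Z^0.
  monomial -2·x^0·y^1 ↦ -2·X^0·Y^1·Z^1.
  monomial 2·x^0·y^0 ↦ 2·X^0·Y^0·Z^2.
Collecting: F(X, Y, Z) = 3*X**2 - X*Y + X*Z + Y**2 - 2*Y*Z + 2*Z**2.


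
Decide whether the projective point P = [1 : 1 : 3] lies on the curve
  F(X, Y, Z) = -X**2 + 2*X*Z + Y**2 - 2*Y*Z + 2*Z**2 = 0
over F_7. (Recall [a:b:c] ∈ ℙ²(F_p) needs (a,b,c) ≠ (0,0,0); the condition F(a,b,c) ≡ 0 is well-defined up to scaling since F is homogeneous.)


F(1,1,3) ≡ 4 (mod 7); P is NOT on the curve.

Evaluate F(1, 1, 3) term-by-term (mod 7).
  -X**2 ↦ -1·1·1·1 = -1
  2*X*Z ↦ 2·1·1·3 = 6
  Y**2 ↦ 1·1·1·1 = 1
  -2*Y*Z ↦ -2·1·1·3 = -6
  2*Z**2 ↦ 2·1·1·9 = 18
Sum: F(1, 1, 3) = (-1) + (6) + (1) + (-6) + (18) = 18.
Reducing mod 7: 18 ≡ 4 (mod 7).
Since F(a, b, c) ≡ 4 ≠ 0 (mod 7), P does NOT lie on the curve.


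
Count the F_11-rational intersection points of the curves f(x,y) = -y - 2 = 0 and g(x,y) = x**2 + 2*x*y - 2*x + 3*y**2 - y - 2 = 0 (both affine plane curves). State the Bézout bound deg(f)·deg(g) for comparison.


Common zeros: ∅; count = 0; Bézout bound = 2.

deg(f) = 1, deg(g) = 2, so Bézout bound = 2.
Scan x ∈ F_11. For each x, list the y ∈ F_11 with f(x, y) ≡ 0 and those with g(x, y) ≡ 0 (mod 11); the common zeros in that column are the intersection.
  x = 0: f ≡ 0 at y ∈ {9}; g ≡ 0 at y ∈ {1, 3}; common: ∅.
  x = 1: f ≡ 0 at y ∈ {9}; g ≡ 0 at y ∈ {2, 5}; common: ∅.
  x = 2: f ≡ 0 at y ∈ {9}; g ≡ 0 at y ∈ {5}; common: ∅.
  x = 3: f ≡ 0 at y ∈ {9}; g ≡ 0 at y ∈ ∅; common: ∅.
  x = 4: f ≡ 0 at y ∈ {9}; g ≡ 0 at y ∈ ∅; common: ∅.
  x = 5: f ≡ 0 at y ∈ {9}; g ≡ 0 at y ∈ ∅; common: ∅.
  x = 6: f ≡ 0 at y ∈ {9}; g ≡ 0 at y ∈ {0}; common: ∅.
  x = 7: f ≡ 0 at y ∈ {9}; g ≡ 0 at y ∈ {0, 3}; common: ∅.
  x = 8: f ≡ 0 at y ∈ {9}; g ≡ 0 at y ∈ {2, 4}; common: ∅.
  x = 9: f ≡ 0 at y ∈ {9}; g ≡ 0 at y ∈ ∅; common: ∅.
  x = 10: f ≡ 0 at y ∈ {9}; g ≡ 0 at y ∈ ∅; common: ∅.
Collecting: common zeros = ∅, so the count is 0.
Comparison with the Bézout bound: 0 ≤ 2 = deg(f)·deg(g), as expected for curves with no common component (the affine F_11-count falls short of the bound because intersections may lie at infinity, over extension fields, or carry multiplicity).


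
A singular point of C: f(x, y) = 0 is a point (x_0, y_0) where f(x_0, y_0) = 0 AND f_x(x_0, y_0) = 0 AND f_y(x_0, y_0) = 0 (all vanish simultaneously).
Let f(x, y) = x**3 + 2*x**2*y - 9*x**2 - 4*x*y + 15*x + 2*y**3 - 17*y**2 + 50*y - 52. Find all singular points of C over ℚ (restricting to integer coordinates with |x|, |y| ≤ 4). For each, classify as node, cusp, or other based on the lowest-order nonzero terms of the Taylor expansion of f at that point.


Singular points: {(1, 3)}; classification: cusp.

Compute partial derivatives:
  f_x = 3*x**2 + 4*x*y - 18*x - 4*y + 15.
  f_y = 2*x**2 - 4*x + 6*y**2 - 34*y + 50.
Scan x_0 ∈ {−4, ..., 4}. For each x_0, f_y(x_0, y) is a polynomial in y; find its integer roots y ∈ {−4, ..., 4}, then test f_x and f at those candidates.
  x = -4: f_y(-4, y) = 6*y**2 - 34*y + 98; no integer root y with |y| ≤ 4.
  x = -3: f_y(-3, y) = 6*y**2 - 34*y + 80; no integer root y with |y| ≤ 4.
  x = -2: f_y(-2, y) = 6*y**2 - 34*y + 66; no integer root y with |y| ≤ 4.
  x = -1: f_y(-1, y) = 6*y**2 - 34*y + 56; no integer root y with |y| ≤ 4.
  x = 0: f_y(0, y) = 6*y**2 - 34*y + 50; no integer root y with |y| ≤ 4.
  x = 1: f_y(1, y) = 6*y**2 - 34*y + 48; vanishes at y ∈ {3}. (1, 3): f_x = 0, f = 0 — SINGULAR.
  x = 2: f_y(2, y) = 6*y**2 - 34*y + 50; no integer root y with |y| ≤ 4.
  x = 3: f_y(3, y) = 6*y**2 - 34*y + 56; no integer root y with |y| ≤ 4.
  x = 4: f_y(4, y) = 6*y**2 - 34*y + 66; no integer root y with |y| ≤ 4.
Only singular point on the grid: (1, 3).
Classify: substitute x = 1 + u, y = 3 + v and expand: f = u**3 + 2*u**2*v + 2*v**3 + v**2.
No constant or linear terms (consistent with a singular point). Quadratic part: v**2. Cubic part: u**3 + 2*u**2*v + 2*v**3.
The quadratic part v**2 is a perfect square, so there is a single (double) tangent line v = 0, i.e. y = 3. Restricting the cubic part to that line (v = 0) leaves u**3 ≠ 0, so f is not divisible by v and the branch is v² ≈ -u**3 to lowest order — this is a cusp.
Classification: cusp.


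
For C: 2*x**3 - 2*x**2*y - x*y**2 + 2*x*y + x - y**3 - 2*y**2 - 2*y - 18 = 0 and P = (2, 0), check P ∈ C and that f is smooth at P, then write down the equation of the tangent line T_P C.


Tangent line at P: 25*x - 6*y - 50 = 0.

Step 1: f(2, 0) = 0, so P lies on C.
Step 2: partial derivatives
  f_x(x, y) = 6*x**2 - 4*x*y - y**2 + 2*y + 1, f_y(x, y) = -2*x**2 - 2*x*y + 2*x - 3*y**2 - 4*y - 2.
  f_x(P) = 25, f_y(P) = -6 (gradient nonzero, so P is smooth).
Step 3: tangent line at P: 25·(x − 2) + -6·(y − 0) = 0.
Expanding: 25*x - 6*y - 50 = 0.


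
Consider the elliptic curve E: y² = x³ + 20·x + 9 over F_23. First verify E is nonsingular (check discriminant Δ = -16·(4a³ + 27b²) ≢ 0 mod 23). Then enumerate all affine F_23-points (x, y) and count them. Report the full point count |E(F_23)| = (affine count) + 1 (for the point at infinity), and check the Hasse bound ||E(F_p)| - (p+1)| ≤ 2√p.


Affine points = {(0, 3), (0, 20), (3, 2), (3, 21), (5, 2), (5, 21), (6, 0), (7, 3), (7, 20), (10, 6), (10, 17), (15, 2), (15, 21), (16, 3), (16, 20), (17, 8), (17, 15), (19, 7), (19, 16)}; affine count = 19; |E(F_23)| = 20.

Discriminant check: Δ ∝ 4a³ + 27b² = 4·20³ + 27·9² = 4·8000 + 27·81 ≡ 9 (mod 23). Nonzero ⇒ E is nonsingular.
For each x ∈ F_23, compute rhs = x³ + 20·x + 9 mod 23, then count y ∈ F_23 with y² ≡ rhs.
  x = 0: rhs = 9, matching y values: 3, 20 (2 points).
  x = 1: rhs = 7, matching y values: none (0 points).
  x = 2: rhs = 11, matching y values: none (0 points).
  x = 3: rhs = 4, matching y values: 2, 21 (2 points).
  x = 4: rhs = 15, matching y values: none (0 points).
  x = 5: rhs = 4, matching y values: 2, 21 (2 points).
  x = 6: rhs = 0, matching y values: 0 (1 points).
  x = 7: rhs = 9, matching y values: 3, 20 (2 points).
  x = 8: rhs = 14, matching y values: none (0 points).
  x = 9: rhs = 21, matching y values: none (0 points).
  x = 10: rhs = 13, matching y values: 6, 17 (2 points).
  x = 11: rhs = 19, matching y values: none (0 points).
  x = 12: rhs = 22, matching y values: none (0 points).
  x = 13: rhs = 5, matching y values: none (0 points).
  x = 14: rhs = 20, matching y values: none (0 points).
  x = 15: rhs = 4, matching y values: 2, 21 (2 points).
  x = 16: rhs = 9, matching y values: 3, 20 (2 points).
  x = 17: rhs = 18, matching y values: 8, 15 (2 points).
  x = 18: rhs = 14, matching y values: none (0 points).
  x = 19: rhs = 3, matching y values: 7, 16 (2 points).
  x = 20: rhs = 14, matching y values: none (0 points).
  x = 21: rhs = 7, matching y values: none (0 points).
  x = 22: rhs = 11, matching y values: none (0 points).
Total affine count: 19.
Full point count |E(F_23)| = 19 + 1 = 20.
Hasse bound: |20 − (23+1)| = |-4| = 4 ≤ 2√23 ≈ 9.5917 ✓.


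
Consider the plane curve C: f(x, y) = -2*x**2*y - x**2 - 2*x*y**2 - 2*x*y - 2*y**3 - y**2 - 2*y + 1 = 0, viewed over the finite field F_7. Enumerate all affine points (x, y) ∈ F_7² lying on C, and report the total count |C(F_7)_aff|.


Affine F_7-points: {(1, 0), (2, 5), (3, 3), (4, 4), (4, 5), (6, 0)}; count = 6.

For each of the 49 pairs (x, y) ∈ F_7², evaluate f(x, y) mod 7. Record the zeros.
  x = 0: [0↦1, 1↦3, 2↦5, 3↦2, 4↦3, 5↦3, 6↦4]  zeros at y ∈ ∅
  x = 1: [0↦0, 1↦3, 2↦2, 3↦6, 4↦3, 5↦2, 6↦5]  zeros at y ∈ {0}
  x = 2: [0↦4, 1↦4, 2↦3, 3↦3, 4↦6, 5↦0, 6↦1]  zeros at y ∈ {5}
  x = 3: [0↦6, 1↦6, 2↦1, 3↦0, 4↦5, 5↦4, 6↦6]  zeros at y ∈ {3}
  x = 4: [0↦6, 1↦2, 2↦3, 3↦4, 4↦0, 5↦0, 6↦6]  zeros at y ∈ {4, 5}
  x = 5: [0↦4, 1↦6, 2↦2, 3↦1, 4↦5, 5↦2, 6↦1]  zeros at y ∈ ∅
  x = 6: [0↦0, 1↦4, 2↦5, 3↦5, 4↦6, 5↦3, 6↦5]  zeros at y ∈ {0}
Collecting zeros: affine points = {(1, 0), (2, 5), (3, 3), (4, 4), (4, 5), (6, 0)}.
Total count |C(F_7)_aff| = 6.


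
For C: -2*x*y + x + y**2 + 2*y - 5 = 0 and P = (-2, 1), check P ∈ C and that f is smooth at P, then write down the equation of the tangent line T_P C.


Tangent line at P: -x + 8*y - 10 = 0.

Step 1: f(-2, 1) = 0, so P lies on C.
Step 2: partial derivatives
  f_x(x, y) = 1 - 2*y, f_y(x, y) = -2*x + 2*y + 2.
  f_x(P) = -1, f_y(P) = 8 (gradient nonzero, so P is smooth).
Step 3: tangent line at P: -1·(x − -2) + 8·(y − 1) = 0.
Expanding: -x + 8*y - 10 = 0.


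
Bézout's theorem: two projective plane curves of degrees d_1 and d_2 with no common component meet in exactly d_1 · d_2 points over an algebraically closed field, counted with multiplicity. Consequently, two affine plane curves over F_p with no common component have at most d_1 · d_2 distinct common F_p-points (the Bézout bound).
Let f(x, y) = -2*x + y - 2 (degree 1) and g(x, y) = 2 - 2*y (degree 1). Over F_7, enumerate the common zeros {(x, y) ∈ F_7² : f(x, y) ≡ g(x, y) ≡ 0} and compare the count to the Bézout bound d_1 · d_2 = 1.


Common zeros: {(3, 1)}; count = 1; Bézout bound = 1.

deg(f) = 1, deg(g) = 1, so Bézout bound = 1.
Scan x ∈ F_7. For each x, list the y ∈ F_7 with f(x, y) ≡ 0 and those with g(x, y) ≡ 0 (mod 7); the common zeros in that column are the intersection.
  x = 0: f ≡ 0 at y ∈ {2}; g ≡ 0 at y ∈ {1}; common: ∅.
  x = 1: f ≡ 0 at y ∈ {4}; g ≡ 0 at y ∈ {1}; common: ∅.
  x = 2: f ≡ 0 at y ∈ {6}; g ≡ 0 at y ∈ {1}; common: ∅.
  x = 3: f ≡ 0 at y ∈ {1}; g ≡ 0 at y ∈ {1}; common: {1}.
  x = 4: f ≡ 0 at y ∈ {3}; g ≡ 0 at y ∈ {1}; common: ∅.
  x = 5: f ≡ 0 at y ∈ {5}; g ≡ 0 at y ∈ {1}; common: ∅.
  x = 6: f ≡ 0 at y ∈ {0}; g ≡ 0 at y ∈ {1}; common: ∅.
Collecting: common zeros = {(3, 1)}, so the count is 1.
Comparison with the Bézout bound: 1 ≤ 1 = deg(f)·deg(g), as expected for curves with no common component (the bound is attained).


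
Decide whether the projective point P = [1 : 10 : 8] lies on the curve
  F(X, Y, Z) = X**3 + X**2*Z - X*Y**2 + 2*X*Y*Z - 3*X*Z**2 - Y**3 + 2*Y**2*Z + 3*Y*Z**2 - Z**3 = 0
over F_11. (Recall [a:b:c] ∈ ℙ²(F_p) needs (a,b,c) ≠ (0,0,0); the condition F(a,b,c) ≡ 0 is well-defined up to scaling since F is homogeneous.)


F(1,10,8) ≡ 4 (mod 11); P is NOT on the curve.

Evaluate F(1, 10, 8) term-by-term (mod 11).
  X**3 ↦ 1·1·1·1 = 1
  X**2*Z ↦ 1·1·1·8 = 8
  -X*Y**2 ↦ -1·1·100·1 = -100
  2*X*Y*Z ↦ 2·1·10·8 = 160
  -3*X*Z**2 ↦ -3·1·1·64 = -192
  -Y**3 ↦ -1·1·1000·1 = -1000
  2*Y**2*Z ↦ 2·1·100·8 = 1600
  3*Y*Z**2 ↦ 3·1·10·64 = 1920
  -Z**3 ↦ -1·1·1·512 = -512
Sum: F(1, 10, 8) = (1) + (8) + (-100) + (160) + (-192) + (-1000) + (1600) + (1920) + (-512) = 1885.
Reducing mod 11: 1885 ≡ 4 (mod 11).
Since F(a, b, c) ≡ 4 ≠ 0 (mod 11), P does NOT lie on the curve.


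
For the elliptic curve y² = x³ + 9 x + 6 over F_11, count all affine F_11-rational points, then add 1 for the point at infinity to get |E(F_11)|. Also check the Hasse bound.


Affine points = {(1, 4), (1, 7), (3, 4), (3, 7), (5, 0), (6, 1), (6, 10), (7, 4), (7, 7)}; affine count = 9; |E(F_11)| = 10.

Discriminant check: Δ ∝ 4a³ + 27b² = 4·9³ + 27·6² = 4·729 + 27·36 ≡ 5 (mod 11). Nonzero ⇒ E is nonsingular.
For each x ∈ F_11, compute rhs = x³ + 9·x + 6 mod 11, then count y ∈ F_11 with y² ≡ rhs.
  x = 0: rhs = 6, matching y values: none (0 points).
  x = 1: rhs = 5, matching y values: 4, 7 (2 points).
  x = 2: rhs = 10, matching y values: none (0 points).
  x = 3: rhs = 5, matching y values: 4, 7 (2 points).
  x = 4: rhs = 7, matching y values: none (0 points).
  x = 5: rhs = 0, matching y values: 0 (1 points).
  x = 6: rhs = 1, matching y values: 1, 10 (2 points).
  x = 7: rhs = 5, matching y values: 4, 7 (2 points).
  x = 8: rhs = 7, matching y values: none (0 points).
  x = 9: rhs = 2, matching y values: none (0 points).
  x = 10: rhs = 7, matching y values: none (0 points).
Total affine count: 9.
Full point count |E(F_11)| = 9 + 1 = 10.
Hasse bound: |10 − (11+1)| = |-2| = 2 ≤ 2√11 ≈ 6.6332 ✓.


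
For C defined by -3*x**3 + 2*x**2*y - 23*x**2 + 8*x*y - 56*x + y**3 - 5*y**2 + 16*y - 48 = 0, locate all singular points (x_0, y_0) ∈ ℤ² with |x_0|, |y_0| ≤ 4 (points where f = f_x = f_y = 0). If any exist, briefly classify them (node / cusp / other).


Singular points: {(-2, 2)}; classification: node.

Compute partial derivatives:
  f_x = -9*x**2 + 4*x*y - 46*x + 8*y - 56.
  f_y = 2*x**2 + 8*x + 3*y**2 - 10*y + 16.
Scan x_0 ∈ {−4, ..., 4}. For each x_0, f_y(x_0, y) is a polynomial in y; find its integer roots y ∈ {−4, ..., 4}, then test f_x and f at those candidates.
  x = -4: f_y(-4, y) = 3*y**2 - 10*y + 16; no integer root y with |y| ≤ 4.
  x = -3: f_y(-3, y) = 3*y**2 - 10*y + 10; no integer root y with |y| ≤ 4.
  x = -2: f_y(-2, y) = 3*y**2 - 10*y + 8; vanishes at y ∈ {2}. (-2, 2): f_x = 0, f = 0 — SINGULAR.
  x = -1: f_y(-1, y) = 3*y**2 - 10*y + 10; no integer root y with |y| ≤ 4.
  x = 0: f_y(0, y) = 3*y**2 - 10*y + 16; no integer root y with |y| ≤ 4.
  x = 1: f_y(1, y) = 3*y**2 - 10*y + 26; no integer root y with |y| ≤ 4.
  x = 2: f_y(2, y) = 3*y**2 - 10*y + 40; no integer root y with |y| ≤ 4.
  x = 3: f_y(3, y) = 3*y**2 - 10*y + 58; no integer root y with |y| ≤ 4.
  x = 4: f_y(4, y) = 3*y**2 - 10*y + 80; no integer root y with |y| ≤ 4.
Only singular point on the grid: (-2, 2).
Classify: substitute x = -2 + u, y = 2 + v and expand: f = -3*u**3 + 2*u**2*v - u**2 + v**3 + v**2.
No constant or linear terms (consistent with a singular point). Quadratic part: -u**2 + v**2. Cubic part: -3*u**3 + 2*u**2*v + v**3.
The quadratic part v**2 - u**2 = (v − u)(v + u) splits into two distinct linear factors, so there are two distinct tangent lines y − 2 = ±(x − -2) — this is a node (ordinary double point).
Classification: node.


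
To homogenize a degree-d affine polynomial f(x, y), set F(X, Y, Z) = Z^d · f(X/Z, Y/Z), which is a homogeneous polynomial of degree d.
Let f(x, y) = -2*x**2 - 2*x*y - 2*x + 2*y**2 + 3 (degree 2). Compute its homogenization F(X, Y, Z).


F(X, Y, Z) = -2*X**2 - 2*X*Y - 2*X*Z + 2*Y**2 + 3*Z**2

deg(f) = 2.
Substitute x = X/Z, y = Y/Z into f, then multiply by Z^2.
  monomial -2·x^2·y^0 ↦ -2·X^2·Y^0·Z^0.
  monomial -2·x^1·y^1 ↦ -2·X^1·Y^1·Z^0.
  monomial -2·x^1·y^0 ↦ -2·X^1·Y^0·Z^1.
  monomial 2·x^0·y^2 ↦ 2·X^0·Y^2·Z^0.
  monomial 3·x^0·y^0 ↦ 3·X^0·Y^0·Z^2.
Collecting: F(X, Y, Z) = -2*X**2 - 2*X*Y - 2*X*Z + 2*Y**2 + 3*Z**2.


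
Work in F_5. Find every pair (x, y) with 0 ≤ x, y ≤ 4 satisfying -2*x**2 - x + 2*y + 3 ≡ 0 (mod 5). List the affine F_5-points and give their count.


Affine F_5-points: {(0, 1), (1, 0), (2, 1), (3, 4), (4, 4)}; count = 5.

For each of the 25 pairs (x, y) ∈ F_5², evaluate f(x, y) mod 5. Record the zeros.
  x = 0: [0↦3, 1↦0, 2↦2, 3↦4, 4↦1]  zeros at y ∈ {1}
  x = 1: [0↦0, 1↦2, 2↦4, 3↦1, 4↦3]  zeros at y ∈ {0}
  x = 2: [0↦3, 1↦0, 2↦2, 3↦4, 4↦1]  zeros at y ∈ {1}
  x = 3: [0↦2, 1↦4, 2↦1, 3↦3, 4↦0]  zeros at y ∈ {4}
  x = 4: [0↦2, 1↦4, 2↦1, 3↦3, 4↦0]  zeros at y ∈ {4}
Collecting zeros: affine points = {(0, 1), (1, 0), (2, 1), (3, 4), (4, 4)}.
Total count |C(F_5)_aff| = 5.


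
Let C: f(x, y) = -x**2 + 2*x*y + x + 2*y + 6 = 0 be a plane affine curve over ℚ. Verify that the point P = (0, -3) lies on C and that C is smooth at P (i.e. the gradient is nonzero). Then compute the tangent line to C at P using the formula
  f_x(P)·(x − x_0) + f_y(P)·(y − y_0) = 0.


Tangent line at P: -5*x + 2*y + 6 = 0.

Step 1: f(0, -3) = 0, so P lies on C.
Step 2: partial derivatives
  f_x(x, y) = -2*x + 2*y + 1, f_y(x, y) = 2*x + 2.
  f_x(P) = -5, f_y(P) = 2 (gradient nonzero, so P is smooth).
Step 3: tangent line at P: -5·(x − 0) + 2·(y − -3) = 0.
Expanding: -5*x + 2*y + 6 = 0.


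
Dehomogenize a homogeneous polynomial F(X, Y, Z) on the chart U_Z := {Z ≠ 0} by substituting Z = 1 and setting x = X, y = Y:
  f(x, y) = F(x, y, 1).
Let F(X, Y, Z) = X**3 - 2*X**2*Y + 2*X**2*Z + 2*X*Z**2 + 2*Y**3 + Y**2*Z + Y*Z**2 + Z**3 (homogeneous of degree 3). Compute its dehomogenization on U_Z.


f(x, y) = x**3 - 2*x**2*y + 2*x**2 + 2*x + 2*y**3 + y**2 + y + 1

On U_Z we set Z = 1. Each monomial c·X^i·Y^j·Z^k in F becomes c·x^i·y^j·1^k = c·x^i·y^j.
Substituting Z = 1: F(X, Y, 1) = x**3 - 2*x**2*y + 2*x**2 + 2*x + 2*y**3 + y**2 + y + 1.
Note: deg(f) ≤ deg(F) = 3; strict inequality happens when F is divisible by Z (lost terms).


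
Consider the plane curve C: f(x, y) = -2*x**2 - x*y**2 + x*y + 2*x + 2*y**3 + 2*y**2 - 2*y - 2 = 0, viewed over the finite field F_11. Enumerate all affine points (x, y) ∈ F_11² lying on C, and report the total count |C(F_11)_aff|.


Affine F_11-points: {(0, 1), (0, 10), (1, 1), (1, 7), (1, 8), (2, 9), (3, 2), (5, 8), (7, 9), (8, 2), (10, 3)}; count = 11.

For each of the 121 pairs (x, y) ∈ F_11², evaluate f(x, y) mod 11. Record the zeros.
  x = 0: [0↦9, 1↦0, 2↦7, 3↦9, 4↦7, 5↦2, 6↦6, 7↦9, 8↦1, 9↦5, 10↦0]  zeros at y ∈ {1, 10}
  x = 1: [0↦9, 1↦0, 2↦5, 3↦3, 4↦6, 5↦4, 6↦9, 7↦0, 8↦0, 9↦10, 10↦9]  zeros at y ∈ {1, 7, 8}
  x = 2: [0↦5, 1↦7, 2↦10, 3↦4, 4↦1, 5↦2, 6↦8, 7↦9, 8↦6, 9↦0, 10↦3]  zeros at y ∈ {9}
  x = 3: [0↦8, 1↦10, 2↦0, 3↦1, 4↦3, 5↦7, 6↦3, 7↦3, 8↦8, 9↦8, 10↦4]  zeros at y ∈ {2}
  x = 4: [0↦7, 1↦9, 2↦8, 3↦5, 4↦1, 5↦8, 6↦5, 7↦4, 8↦6, 9↦1, 10↦1]  zeros at y ∈ ∅
  x = 5: [0↦2, 1↦4, 2↦1, 3↦5, 4↦6, 5↦5, 6↦3, 7↦1, 8↦0, 9↦1, 10↦5]  zeros at y ∈ {8}
  x = 6: [0↦4, 1↦6, 2↦1, 3↦1, 4↦7, 5↦9, 6↦8, 7↦5, 8↦1, 9↦8, 10↦5]  zeros at y ∈ ∅
  x = 7: [0↦2, 1↦4, 2↦8, 3↦4, 4↦4, 5↦9, 6↦9, 7↦5, 8↦9, 9↦0, 10↦1]  zeros at y ∈ {9}
  x = 8: [0↦7, 1↦9, 2↦0, 3↦3, 4↦8, 5↦5, 6↦6, 7↦1, 8↦2, 9↦10, 10↦4]  zeros at y ∈ {2}
  x = 9: [0↦8, 1↦10, 2↦10, 3↦9, 4↦8, 5↦8, 6↦10, 7↦4, 8↦2, 9↦5, 10↦3]  zeros at y ∈ ∅
  x = 10: [0↦5, 1↦7, 2↦5, 3↦0, 4↦4, 5↦7, 6↦10, 7↦3, 8↦9, 9↦7, 10↦9]  zeros at y ∈ {3}
Collecting zeros: affine points = {(0, 1), (0, 10), (1, 1), (1, 7), (1, 8), (2, 9), (3, 2), (5, 8), (7, 9), (8, 2), (10, 3)}.
Total count |C(F_11)_aff| = 11.


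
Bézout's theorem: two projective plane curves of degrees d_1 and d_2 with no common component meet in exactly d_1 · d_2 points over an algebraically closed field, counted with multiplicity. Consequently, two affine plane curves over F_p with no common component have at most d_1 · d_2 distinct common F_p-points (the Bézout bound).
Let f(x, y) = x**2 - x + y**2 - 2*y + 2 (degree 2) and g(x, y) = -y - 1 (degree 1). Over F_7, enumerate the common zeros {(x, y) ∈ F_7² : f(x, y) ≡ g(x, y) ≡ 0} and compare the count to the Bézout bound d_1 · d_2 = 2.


Common zeros: {(2, 6), (6, 6)}; count = 2; Bézout bound = 2.

deg(f) = 2, deg(g) = 1, so Bézout bound = 2.
Scan x ∈ F_7. For each x, list the y ∈ F_7 with f(x, y) ≡ 0 and those with g(x, y) ≡ 0 (mod 7); the common zeros in that column are the intersection.
  x = 0: f ≡ 0 at y ∈ ∅; g ≡ 0 at y ∈ {6}; common: ∅.
  x = 1: f ≡ 0 at y ∈ ∅; g ≡ 0 at y ∈ {6}; common: ∅.
  x = 2: f ≡ 0 at y ∈ {3, 6}; g ≡ 0 at y ∈ {6}; common: {6}.
  x = 3: f ≡ 0 at y ∈ {1}; g ≡ 0 at y ∈ {6}; common: ∅.
  x = 4: f ≡ 0 at y ∈ {0, 2}; g ≡ 0 at y ∈ {6}; common: ∅.
  x = 5: f ≡ 0 at y ∈ {1}; g ≡ 0 at y ∈ {6}; common: ∅.
  x = 6: f ≡ 0 at y ∈ {3, 6}; g ≡ 0 at y ∈ {6}; common: {6}.
Collecting: common zeros = {(2, 6), (6, 6)}, so the count is 2.
Comparison with the Bézout bound: 2 ≤ 2 = deg(f)·deg(g), as expected for curves with no common component (the bound is attained).
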